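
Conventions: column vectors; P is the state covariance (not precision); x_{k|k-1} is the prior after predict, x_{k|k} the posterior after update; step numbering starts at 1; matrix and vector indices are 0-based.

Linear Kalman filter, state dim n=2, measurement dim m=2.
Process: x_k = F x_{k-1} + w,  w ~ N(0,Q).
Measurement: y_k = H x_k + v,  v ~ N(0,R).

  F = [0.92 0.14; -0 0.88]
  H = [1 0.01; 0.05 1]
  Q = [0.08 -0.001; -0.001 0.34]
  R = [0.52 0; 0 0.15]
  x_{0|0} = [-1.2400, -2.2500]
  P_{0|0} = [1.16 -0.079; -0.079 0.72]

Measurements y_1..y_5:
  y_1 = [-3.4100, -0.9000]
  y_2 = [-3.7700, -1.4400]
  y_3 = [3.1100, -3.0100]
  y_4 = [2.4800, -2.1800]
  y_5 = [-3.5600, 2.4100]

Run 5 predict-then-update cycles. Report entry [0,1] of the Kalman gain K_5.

K[0,1] = 0.0219

step 1: x^-=[-1.4558, -1.9800]  P^-=[1.0556 0.0237; 0.0237 0.8976]  S=[1.5762 0.0855; 0.0855 1.0526]  K=[0.6689 0.0184; -0.0257 0.8559]  nu=[-1.9344, 1.1528]  x^+=[-2.7285, -0.9436]  P^+=[0.3480 -0.0146; -0.0146 0.1291]
step 2: x^-=[-2.6423, -0.8304]  P^-=[0.3733 0.0031; 0.0031 0.4400]  S=[0.8934 0.0261; 0.0261 0.5912]  K=[0.4173 0.0183; -0.0134 0.7450]  nu=[-1.1194, -0.4775]  x^+=[-3.1182, -1.1711]  P^+=[0.2171 -0.0081; -0.0081 0.1122]
step 3: x^-=[-3.0327, -1.0306]  P^-=[0.2639 0.0063; 0.0063 0.4269]  S=[0.7840 0.0237; 0.0237 0.5781]  K=[0.3360 0.0198; -0.0089 0.7392]  nu=[6.1530, -1.8278]  x^+=[-1.0015, -2.4368]  P^+=[0.1748 -0.0058; -0.0058 0.1112]
step 4: x^-=[-1.2625, -2.1444]  P^-=[0.2286 0.0080; 0.0080 0.4261]  S=[0.7488 0.0237; 0.0237 0.5775]  K=[0.3048 0.0212; -0.0070 0.7388]  nu=[3.7639, 0.0275]  x^+=[-0.1148, -2.1504]  P^+=[0.1585 -0.0047; -0.0047 0.1111]
step 5: x^-=[-0.4067, -1.8923]  P^-=[0.2151 0.0088; 0.0088 0.4260]  S=[0.7353 0.0239; 0.0239 0.5774]  K=[0.2920 0.0219; -0.0062 0.7388]  nu=[-3.1344, 4.3227]  x^+=[-1.2273, 1.3205]  P^+=[0.1519 -0.0043; -0.0043 0.1110]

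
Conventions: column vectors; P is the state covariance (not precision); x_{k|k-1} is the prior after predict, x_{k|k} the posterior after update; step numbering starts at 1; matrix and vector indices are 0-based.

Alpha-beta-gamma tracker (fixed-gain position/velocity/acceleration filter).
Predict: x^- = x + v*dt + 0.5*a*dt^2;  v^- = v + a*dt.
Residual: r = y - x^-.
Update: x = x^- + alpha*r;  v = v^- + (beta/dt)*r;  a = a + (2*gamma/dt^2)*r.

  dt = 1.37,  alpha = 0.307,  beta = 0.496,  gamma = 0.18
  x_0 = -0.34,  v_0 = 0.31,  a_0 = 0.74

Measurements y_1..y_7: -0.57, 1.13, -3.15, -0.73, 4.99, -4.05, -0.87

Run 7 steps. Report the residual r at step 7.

step 1: x_pred=0.7792  r=-1.3492  x^+=0.3650  v^+=0.8353  a^+=0.4812
step 2: x_pred=1.9610  r=-0.8310  x^+=1.7059  v^+=1.1938  a^+=0.3218
step 3: x_pred=3.6434  r=-6.7934  x^+=1.5578  v^+=-0.8248  a^+=-0.9812
step 4: x_pred=-0.4930  r=-0.2370  x^+=-0.5657  v^+=-2.2548  a^+=-1.0266
step 5: x_pred=-4.6183  r=9.6083  x^+=-1.6686  v^+=-0.1827  a^+=0.8163
step 6: x_pred=-1.1528  r=-2.8972  x^+=-2.0422  v^+=-0.1133  a^+=0.2606
step 7: x_pred=-1.9529  r=1.0829  x^+=-1.6204  v^+=0.6358  a^+=0.4683

resid = 1.0829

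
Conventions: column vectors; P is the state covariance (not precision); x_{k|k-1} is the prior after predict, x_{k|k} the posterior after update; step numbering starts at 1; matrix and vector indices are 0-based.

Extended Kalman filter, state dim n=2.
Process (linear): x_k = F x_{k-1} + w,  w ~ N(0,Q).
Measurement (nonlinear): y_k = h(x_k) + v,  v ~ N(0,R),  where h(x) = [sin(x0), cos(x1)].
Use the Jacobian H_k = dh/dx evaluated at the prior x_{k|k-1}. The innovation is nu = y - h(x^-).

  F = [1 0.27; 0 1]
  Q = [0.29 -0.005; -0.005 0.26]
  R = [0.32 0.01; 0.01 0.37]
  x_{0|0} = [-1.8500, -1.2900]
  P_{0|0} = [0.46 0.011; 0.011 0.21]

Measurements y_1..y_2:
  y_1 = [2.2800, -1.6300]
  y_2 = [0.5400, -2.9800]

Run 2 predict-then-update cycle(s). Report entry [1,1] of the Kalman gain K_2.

K[1,1] = 0.5299

step 1: x^-=[-2.1983, -1.2900]  P^-=[0.7712 0.0627; 0.0627 0.4700]  H_jac=[-0.5871 0.0000; 0.0000 0.9608]  S=[0.5859 -0.0254; -0.0254 0.8039]  K=[-0.7707 0.0506; -0.0386 0.5605]  nu=[3.0895, -1.9071]  x^+=[-4.6760, -2.4781]  P^+=[0.4192 0.0115; 0.0115 0.2154]
step 2: x^-=[-5.3451, -2.4781]  P^-=[0.7311 0.0646; 0.0646 0.4754]  H_jac=[0.5913 0.0000; 0.0000 0.6158]  S=[0.5756 0.0335; 0.0335 0.5503]  K=[0.7495 0.0267; 0.0355 0.5299]  nu=[-0.2664, -2.1921]  x^+=[-5.6032, -3.6492]  P^+=[0.4060 0.0282; 0.0282 0.3189]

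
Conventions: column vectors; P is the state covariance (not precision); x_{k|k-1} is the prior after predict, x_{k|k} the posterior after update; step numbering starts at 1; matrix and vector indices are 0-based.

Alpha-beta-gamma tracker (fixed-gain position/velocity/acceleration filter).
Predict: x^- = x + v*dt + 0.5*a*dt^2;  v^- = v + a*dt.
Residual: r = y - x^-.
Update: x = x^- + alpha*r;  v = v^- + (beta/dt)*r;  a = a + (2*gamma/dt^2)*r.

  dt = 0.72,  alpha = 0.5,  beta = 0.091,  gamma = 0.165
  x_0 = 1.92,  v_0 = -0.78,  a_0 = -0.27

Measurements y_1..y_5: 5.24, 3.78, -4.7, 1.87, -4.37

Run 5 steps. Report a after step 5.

a_post = -5.5307

step 1: x_pred=1.2884  r=3.9516  x^+=3.2642  v^+=-0.4750  a^+=2.2455
step 2: x_pred=3.5043  r=0.2757  x^+=3.6421  v^+=1.1766  a^+=2.4210
step 3: x_pred=5.1168  r=-9.8168  x^+=0.2084  v^+=1.6790  a^+=-3.8281
step 4: x_pred=0.4251  r=1.4449  x^+=1.1475  v^+=-0.8946  a^+=-2.9083
step 5: x_pred=-0.2504  r=-4.1196  x^+=-2.3102  v^+=-3.5093  a^+=-5.5307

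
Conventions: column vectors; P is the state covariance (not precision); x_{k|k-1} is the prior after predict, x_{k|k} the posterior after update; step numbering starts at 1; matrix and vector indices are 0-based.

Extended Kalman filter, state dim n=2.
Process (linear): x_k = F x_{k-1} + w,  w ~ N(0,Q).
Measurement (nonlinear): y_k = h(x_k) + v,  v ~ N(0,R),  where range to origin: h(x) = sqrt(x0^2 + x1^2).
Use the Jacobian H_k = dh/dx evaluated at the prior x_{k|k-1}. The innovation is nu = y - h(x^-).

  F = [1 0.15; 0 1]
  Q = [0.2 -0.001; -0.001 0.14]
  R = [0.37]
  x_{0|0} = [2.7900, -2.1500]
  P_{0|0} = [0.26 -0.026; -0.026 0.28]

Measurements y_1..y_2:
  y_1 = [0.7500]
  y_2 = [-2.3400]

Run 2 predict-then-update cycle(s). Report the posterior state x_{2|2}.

x_post = [-0.2572, 0.0182]

step 1: x^-=[2.4675, -2.1500]  P^-=[0.4585 0.0150; 0.0150 0.4200]  H_jac=[0.7539 -0.6569]  S=[0.7970]  K=[0.4214; -0.3320]  nu=[-2.5228]  x^+=[1.4045, -1.3125]  P^+=[0.3170 0.1265; 0.1265 0.3322]
step 2: x^-=[1.2076, -1.3125]  P^-=[0.5624 0.1753; 0.1753 0.4722]  H_jac=[0.6771 -0.7359]  S=[0.7088]  K=[0.3552; -0.3227]  nu=[-4.1235]  x^+=[-0.2572, 0.0182]  P^+=[0.4730 0.2566; 0.2566 0.3983]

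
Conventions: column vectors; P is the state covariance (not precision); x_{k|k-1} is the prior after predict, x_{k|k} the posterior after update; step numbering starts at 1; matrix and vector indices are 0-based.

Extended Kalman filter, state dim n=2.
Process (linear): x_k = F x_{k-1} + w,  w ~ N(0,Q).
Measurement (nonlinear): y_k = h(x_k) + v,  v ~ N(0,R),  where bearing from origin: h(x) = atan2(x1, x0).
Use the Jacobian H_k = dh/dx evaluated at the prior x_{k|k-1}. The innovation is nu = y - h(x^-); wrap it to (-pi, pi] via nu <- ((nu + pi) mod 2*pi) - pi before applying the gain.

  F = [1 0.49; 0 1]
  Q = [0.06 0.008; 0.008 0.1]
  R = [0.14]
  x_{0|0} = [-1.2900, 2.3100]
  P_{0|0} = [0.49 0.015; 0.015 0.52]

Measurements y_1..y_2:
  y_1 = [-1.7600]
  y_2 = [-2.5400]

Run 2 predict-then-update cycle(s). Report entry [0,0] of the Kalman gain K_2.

step 1: x^-=[-0.1581, 2.3100]  P^-=[0.6896 0.2778; 0.2778 0.6200]  H_jac=[-0.4309 -0.0295]  S=[0.2756]  K=[-1.1077; -0.5006]  nu=[2.8841]  x^+=[-3.3528, 0.8662]  P^+=[0.3514 0.1250; 0.1250 0.5509]
step 2: x^-=[-2.9284, 0.8662]  P^-=[0.6661 0.4029; 0.4029 0.6509]  H_jac=[-0.0929 -0.3140]  S=[0.2334]  K=[-0.8070; -1.0359]  nu=[0.8892]  x^+=[-3.6460, -0.0550]  P^+=[0.5141 0.2078; 0.2078 0.4004]

K[0,0] = -0.8070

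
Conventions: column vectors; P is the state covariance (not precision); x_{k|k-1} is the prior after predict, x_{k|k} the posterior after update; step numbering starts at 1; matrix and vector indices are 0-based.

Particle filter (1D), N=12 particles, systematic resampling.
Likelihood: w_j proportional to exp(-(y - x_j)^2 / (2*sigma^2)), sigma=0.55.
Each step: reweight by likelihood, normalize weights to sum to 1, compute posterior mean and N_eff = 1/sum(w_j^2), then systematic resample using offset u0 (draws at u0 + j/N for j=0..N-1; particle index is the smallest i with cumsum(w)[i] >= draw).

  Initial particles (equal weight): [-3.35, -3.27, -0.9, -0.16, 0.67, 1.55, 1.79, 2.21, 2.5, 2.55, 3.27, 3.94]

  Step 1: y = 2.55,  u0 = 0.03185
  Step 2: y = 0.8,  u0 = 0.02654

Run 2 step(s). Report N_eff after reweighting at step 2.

N_eff = 2.6172

step 1: w=[0.0000, 0.0000, 0.0000, 0.0000, 0.0008, 0.0495, 0.0995, 0.2136, 0.2575, 0.2586, 0.1098, 0.0106]  mean=2.4317  Neff=4.9170  idx=[5, 6, 7, 7, 8, 8, 8, 8, 9, 9, 9, 10]
step 2: w=[0.5481, 0.2748, 0.0519, 0.0519, 0.0117, 0.0117, 0.0117, 0.0117, 0.0088, 0.0088, 0.0088, 0.0001]  mean=1.7554  Neff=2.6172  idx=[0, 0, 0, 0, 0, 0, 0, 1, 1, 1, 2, 5]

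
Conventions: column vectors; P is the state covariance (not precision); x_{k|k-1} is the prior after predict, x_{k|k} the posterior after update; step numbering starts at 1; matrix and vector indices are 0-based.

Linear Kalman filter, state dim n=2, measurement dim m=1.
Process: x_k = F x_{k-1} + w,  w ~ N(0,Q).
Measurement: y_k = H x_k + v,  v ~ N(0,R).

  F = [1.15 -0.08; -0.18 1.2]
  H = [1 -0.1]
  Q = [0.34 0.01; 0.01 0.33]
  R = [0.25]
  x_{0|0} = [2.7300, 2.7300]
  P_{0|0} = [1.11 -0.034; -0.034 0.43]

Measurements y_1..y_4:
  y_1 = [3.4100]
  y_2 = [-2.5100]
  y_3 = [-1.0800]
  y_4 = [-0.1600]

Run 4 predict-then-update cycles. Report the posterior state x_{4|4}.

x_post = [-0.0954, 5.1889]

step 1: x^-=[2.9211, 2.7846]  P^-=[1.8170 -0.3085; -0.3085 0.9999]  S=[2.1387]  K=[0.8640; -0.1910]  nu=[0.7674]  x^+=[3.5841, 2.6380]  P^+=[0.2204 0.0444; 0.0444 0.9218]
step 2: x^-=[3.9107, 2.5205]  P^-=[0.6293 -0.0622; -0.0622 1.6454]  S=[0.9081]  K=[0.6998; -0.2496]  nu=[-6.1686]  x^+=[-0.4058, 4.0604]  P^+=[0.1846 0.0965; 0.0965 1.5888]
step 3: x^-=[-0.7915, 4.9455]  P^-=[0.5765 -0.0462; -0.0462 2.5822]  S=[0.8616]  K=[0.6745; -0.3533]  nu=[0.2061]  x^+=[-0.6525, 4.8727]  P^+=[0.1845 0.1591; 0.1591 2.4746]
step 4: x^-=[-1.1402, 5.9647]  P^-=[0.5706 -0.0439; -0.0439 3.8307]  S=[0.8677]  K=[0.6627; -0.4920]  nu=[1.5767]  x^+=[-0.0954, 5.1889]  P^+=[0.1896 0.2391; 0.2391 3.6206]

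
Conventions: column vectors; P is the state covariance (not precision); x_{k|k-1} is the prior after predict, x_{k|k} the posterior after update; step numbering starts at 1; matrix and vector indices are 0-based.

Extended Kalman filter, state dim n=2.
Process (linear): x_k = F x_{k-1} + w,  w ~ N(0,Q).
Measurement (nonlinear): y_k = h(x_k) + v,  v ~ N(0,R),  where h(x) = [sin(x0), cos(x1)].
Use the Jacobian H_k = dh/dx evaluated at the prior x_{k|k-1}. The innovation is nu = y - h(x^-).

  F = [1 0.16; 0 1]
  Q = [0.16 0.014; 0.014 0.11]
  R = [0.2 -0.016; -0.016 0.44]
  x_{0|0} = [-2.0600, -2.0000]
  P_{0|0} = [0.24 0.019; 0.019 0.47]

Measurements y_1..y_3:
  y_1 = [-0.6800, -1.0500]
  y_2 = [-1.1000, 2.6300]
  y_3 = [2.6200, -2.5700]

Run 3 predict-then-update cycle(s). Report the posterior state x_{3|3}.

x_post = [-4.5464, -2.5627]

step 1: x^-=[-2.3800, -2.0000]  P^-=[0.4181 0.1082; 0.1082 0.5800]  H_jac=[-0.7237 0.0000; 0.0000 0.9093]  S=[0.4190 -0.0872; -0.0872 0.9196]  K=[-0.7140 0.0393; -0.0689 0.5670]  nu=[0.0101, -0.6339]  x^+=[-2.4121, -2.3601]  P^+=[0.1982 0.0316; 0.0316 0.2756]
step 2: x^-=[-2.7897, -2.3601]  P^-=[0.3753 0.0897; 0.0897 0.3856]  H_jac=[-0.9387 0.0000; 0.0000 0.7043]  S=[0.5308 -0.0753; -0.0753 0.6313]  K=[-0.6608 0.0212; -0.0992 0.4184]  nu=[-0.7553, 3.3399]  x^+=[-2.2196, -0.8878]  P^+=[0.1412 0.0283; 0.0283 0.2636]
step 3: x^-=[-2.3617, -0.8878]  P^-=[0.3170 0.0845; 0.0845 0.3736]  H_jac=[-0.7110 0.0000; 0.0000 0.7757]  S=[0.3602 -0.0626; -0.0626 0.6648]  K=[-0.6186 0.0403; -0.0925 0.4272]  nu=[3.3232, -3.2011]  x^+=[-4.5464, -2.5627]  P^+=[0.1749 0.0356; 0.0356 0.2442]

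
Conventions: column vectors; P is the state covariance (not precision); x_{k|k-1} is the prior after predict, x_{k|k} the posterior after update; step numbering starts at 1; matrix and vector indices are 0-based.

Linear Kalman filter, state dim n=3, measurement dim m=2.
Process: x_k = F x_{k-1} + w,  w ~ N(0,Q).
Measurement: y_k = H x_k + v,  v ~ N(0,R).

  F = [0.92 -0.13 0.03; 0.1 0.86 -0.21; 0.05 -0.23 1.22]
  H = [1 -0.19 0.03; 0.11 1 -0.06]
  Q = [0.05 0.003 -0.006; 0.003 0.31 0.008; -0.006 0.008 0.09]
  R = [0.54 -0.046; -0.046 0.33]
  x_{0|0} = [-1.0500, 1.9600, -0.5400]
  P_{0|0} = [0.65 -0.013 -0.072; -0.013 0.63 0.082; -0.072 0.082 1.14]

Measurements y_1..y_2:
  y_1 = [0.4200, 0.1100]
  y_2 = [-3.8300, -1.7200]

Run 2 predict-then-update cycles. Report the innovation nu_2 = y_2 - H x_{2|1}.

step 1: x^-=[-1.2370, 1.6940, -1.1621]  P^-=[0.6103 -0.0069 -0.0072; -0.0069 0.8039 -0.3237; -0.0072 -0.3237 1.7672]  S=[1.1868 -0.1545; -0.1545 1.1851]  K=[0.5309 0.1204; -0.0532 0.6872; 0.0439 -0.3576]  nu=[2.0137, -1.5177]  x^+=[-0.3508, 0.5440, -0.5310]  P^+=[0.2784 -0.0160 -0.0123; -0.0160 0.2296 -0.0222; -0.0123 -0.0222 1.6086]
step 2: x^-=[-0.4093, 0.5442, -0.7905]  P^-=[0.2943 -0.0185 0.0659; -0.0185 0.5593 -0.4742; 0.0659 -0.4742 2.5083]  S=[0.8732 -0.1659; -0.1659 0.9539]  K=[0.3572 0.0725; -0.0440 0.6064; 0.1467 -0.6218]  nu=[-3.2935, -2.2667]  x^+=[-1.7500, -0.6854, 0.1358]  P^+=[0.1865 -0.0113 0.0281; -0.0113 0.1980 -0.0896; 0.0281 -0.0896 2.0905]

innov = [-3.2935, -2.2667]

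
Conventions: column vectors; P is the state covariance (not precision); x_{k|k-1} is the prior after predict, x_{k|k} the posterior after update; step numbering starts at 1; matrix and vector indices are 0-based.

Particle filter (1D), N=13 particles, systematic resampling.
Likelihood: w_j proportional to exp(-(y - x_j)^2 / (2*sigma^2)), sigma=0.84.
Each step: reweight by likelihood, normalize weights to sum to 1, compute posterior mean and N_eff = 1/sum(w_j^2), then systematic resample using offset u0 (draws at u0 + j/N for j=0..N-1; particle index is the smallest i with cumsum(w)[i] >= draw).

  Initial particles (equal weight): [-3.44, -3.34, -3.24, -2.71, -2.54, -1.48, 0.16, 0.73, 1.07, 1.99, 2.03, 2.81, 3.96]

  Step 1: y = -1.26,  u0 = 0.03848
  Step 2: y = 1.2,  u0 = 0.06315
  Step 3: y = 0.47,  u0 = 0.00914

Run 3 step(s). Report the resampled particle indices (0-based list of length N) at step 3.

resampled_idx = [0, 1, 2, 3, 4, 5, 6, 7, 8, 9, 10, 11, 12]

step 1: w=[0.0175, 0.0237, 0.0315, 0.1144, 0.1589, 0.4904, 0.1216, 0.0307, 0.0108, 0.0003, 0.0002, 0.0000, 0.0000]  mean=-1.6263  Neff=3.3726  idx=[1, 3, 4, 4, 5, 5, 5, 5, 5, 5, 5, 6, 7]
step 2: w=[0.0000, 0.0000, 0.0000, 0.0000, 0.0045, 0.0045, 0.0045, 0.0045, 0.0045, 0.0045, 0.0045, 0.3409, 0.6274]  mean=0.4655  Neff=1.9610  idx=[11, 11, 11, 11, 11, 12, 12, 12, 12, 12, 12, 12, 12]
step 3: w=[0.0760, 0.0760, 0.0760, 0.0760, 0.0760, 0.0775, 0.0775, 0.0775, 0.0775, 0.0775, 0.0775, 0.0775, 0.0775]  mean=0.5135  Neff=12.9988  idx=[0, 1, 2, 3, 4, 5, 6, 7, 8, 9, 10, 11, 12]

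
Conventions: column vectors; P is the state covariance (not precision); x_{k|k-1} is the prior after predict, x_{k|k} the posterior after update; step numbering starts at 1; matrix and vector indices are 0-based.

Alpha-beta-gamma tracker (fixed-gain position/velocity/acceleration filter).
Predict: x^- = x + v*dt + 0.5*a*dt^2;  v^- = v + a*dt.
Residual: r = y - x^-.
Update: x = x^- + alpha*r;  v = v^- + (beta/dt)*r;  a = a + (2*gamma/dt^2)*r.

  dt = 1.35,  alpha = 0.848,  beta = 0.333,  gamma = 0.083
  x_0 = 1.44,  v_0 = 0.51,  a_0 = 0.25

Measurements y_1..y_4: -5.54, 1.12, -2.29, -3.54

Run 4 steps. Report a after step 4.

a_post = -0.1459

step 1: x_pred=2.3563  r=-7.8963  x^+=-4.3398  v^+=-1.1003  a^+=-0.4692
step 2: x_pred=-6.2527  r=7.3727  x^+=-0.0006  v^+=0.0849  a^+=0.2023
step 3: x_pred=0.2983  r=-2.5883  x^+=-1.8966  v^+=-0.2804  a^+=-0.0334
step 4: x_pred=-2.3057  r=-1.2343  x^+=-3.3524  v^+=-0.6301  a^+=-0.1459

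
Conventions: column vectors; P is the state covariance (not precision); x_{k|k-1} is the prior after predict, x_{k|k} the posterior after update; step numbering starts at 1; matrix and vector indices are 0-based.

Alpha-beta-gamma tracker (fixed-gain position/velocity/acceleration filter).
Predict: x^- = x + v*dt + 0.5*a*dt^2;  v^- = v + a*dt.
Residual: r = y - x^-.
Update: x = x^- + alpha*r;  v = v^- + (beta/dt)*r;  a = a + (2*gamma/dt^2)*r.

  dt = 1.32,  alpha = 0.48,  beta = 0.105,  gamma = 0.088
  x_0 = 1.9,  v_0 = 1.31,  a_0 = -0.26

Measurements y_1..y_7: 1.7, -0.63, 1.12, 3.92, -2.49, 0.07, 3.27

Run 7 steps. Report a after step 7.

a_post = 1.0175

step 1: x_pred=3.4027  r=-1.7027  x^+=2.5854  v^+=0.8314  a^+=-0.4320
step 2: x_pred=3.3064  r=-3.9364  x^+=1.4170  v^+=-0.0520  a^+=-0.8296
step 3: x_pred=0.6256  r=0.4944  x^+=0.8629  v^+=-1.1077  a^+=-0.7797
step 4: x_pred=-1.2786  r=5.1986  x^+=1.2167  v^+=-1.7234  a^+=-0.2546
step 5: x_pred=-1.2799  r=-1.2101  x^+=-1.8607  v^+=-2.1557  a^+=-0.3768
step 6: x_pred=-5.0345  r=5.1045  x^+=-2.5843  v^+=-2.2470  a^+=0.1388
step 7: x_pred=-5.4294  r=8.6994  x^+=-1.2537  v^+=-1.3718  a^+=1.0175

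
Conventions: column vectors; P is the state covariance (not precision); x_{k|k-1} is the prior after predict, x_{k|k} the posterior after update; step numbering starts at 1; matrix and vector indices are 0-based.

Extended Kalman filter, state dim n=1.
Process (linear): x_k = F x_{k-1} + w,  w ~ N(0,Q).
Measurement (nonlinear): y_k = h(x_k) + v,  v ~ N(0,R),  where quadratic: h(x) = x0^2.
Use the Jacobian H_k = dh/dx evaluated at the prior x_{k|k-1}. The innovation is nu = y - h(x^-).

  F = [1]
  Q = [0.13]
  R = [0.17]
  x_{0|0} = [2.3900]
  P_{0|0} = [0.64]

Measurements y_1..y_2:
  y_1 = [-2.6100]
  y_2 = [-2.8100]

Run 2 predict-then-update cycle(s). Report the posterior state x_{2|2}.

x_post = [-0.7732]

step 1: x^-=[2.3900]  P^-=[0.7700]  H_jac=[4.7800]  S=[17.7633]  K=[0.2072]  nu=[-8.3221]  x^+=[0.6656]  P^+=[0.0074]
step 2: x^-=[0.6656]  P^-=[0.1374]  H_jac=[1.3313]  S=[0.4135]  K=[0.4423]  nu=[-3.2531]  x^+=[-0.7732]  P^+=[0.0565]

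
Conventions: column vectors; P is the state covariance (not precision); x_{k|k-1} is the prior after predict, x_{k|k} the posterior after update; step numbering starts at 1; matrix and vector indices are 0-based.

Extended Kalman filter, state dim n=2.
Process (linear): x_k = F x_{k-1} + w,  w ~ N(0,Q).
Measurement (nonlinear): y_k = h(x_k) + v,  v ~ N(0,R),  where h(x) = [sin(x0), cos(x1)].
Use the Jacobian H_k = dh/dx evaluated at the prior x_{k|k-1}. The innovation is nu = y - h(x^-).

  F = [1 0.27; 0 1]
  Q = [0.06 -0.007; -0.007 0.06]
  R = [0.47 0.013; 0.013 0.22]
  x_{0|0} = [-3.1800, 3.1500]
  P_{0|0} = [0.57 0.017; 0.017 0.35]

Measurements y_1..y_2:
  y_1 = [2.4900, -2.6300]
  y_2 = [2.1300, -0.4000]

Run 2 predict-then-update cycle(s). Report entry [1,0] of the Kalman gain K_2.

K[1,0] = -0.1315

step 1: x^-=[-2.3295, 3.1500]  P^-=[0.6647 0.1045; 0.1045 0.4100]  H_jac=[-0.6880 0.0000; 0.0000 0.0084]  S=[0.7846 0.0124; 0.0124 0.2200]  K=[-0.5834 0.0369; -0.0920 0.0208]  nu=[3.2157, -1.6300]  x^+=[-4.2657, 2.8203]  P^+=[0.3979 0.0624; 0.0624 0.4033]
step 2: x^-=[-3.5042, 2.8203]  P^-=[0.5210 0.1643; 0.1643 0.4633]  H_jac=[-0.9350 0.0000; 0.0000 -0.3158]  S=[0.9254 0.0615; 0.0615 0.2662]  K=[-0.5214 -0.0744; -0.1315 -0.5192]  nu=[1.7753, 0.5488]  x^+=[-4.4707, 2.3019]  P^+=[0.2631 0.0733; 0.0733 0.3671]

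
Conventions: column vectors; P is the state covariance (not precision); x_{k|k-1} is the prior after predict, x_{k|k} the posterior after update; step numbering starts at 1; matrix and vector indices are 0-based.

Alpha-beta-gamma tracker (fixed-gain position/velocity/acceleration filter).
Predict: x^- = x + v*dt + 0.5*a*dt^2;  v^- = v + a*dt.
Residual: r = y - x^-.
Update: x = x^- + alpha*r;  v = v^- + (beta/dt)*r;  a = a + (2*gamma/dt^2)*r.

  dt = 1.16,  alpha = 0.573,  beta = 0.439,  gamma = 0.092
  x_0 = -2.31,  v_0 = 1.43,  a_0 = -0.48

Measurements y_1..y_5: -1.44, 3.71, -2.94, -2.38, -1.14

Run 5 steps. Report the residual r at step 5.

step 1: x_pred=-0.9741  r=-0.4659  x^+=-1.2411  v^+=0.6969  a^+=-0.5437
step 2: x_pred=-0.7985  r=4.5085  x^+=1.7849  v^+=1.7724  a^+=0.0728
step 3: x_pred=3.8899  r=-6.8299  x^+=-0.0236  v^+=-0.7279  a^+=-0.8611
step 4: x_pred=-1.4474  r=-0.9326  x^+=-1.9818  v^+=-2.0798  a^+=-0.9887
step 5: x_pred=-5.0594  r=3.9194  x^+=-2.8136  v^+=-1.7433  a^+=-0.4527

resid = 3.9194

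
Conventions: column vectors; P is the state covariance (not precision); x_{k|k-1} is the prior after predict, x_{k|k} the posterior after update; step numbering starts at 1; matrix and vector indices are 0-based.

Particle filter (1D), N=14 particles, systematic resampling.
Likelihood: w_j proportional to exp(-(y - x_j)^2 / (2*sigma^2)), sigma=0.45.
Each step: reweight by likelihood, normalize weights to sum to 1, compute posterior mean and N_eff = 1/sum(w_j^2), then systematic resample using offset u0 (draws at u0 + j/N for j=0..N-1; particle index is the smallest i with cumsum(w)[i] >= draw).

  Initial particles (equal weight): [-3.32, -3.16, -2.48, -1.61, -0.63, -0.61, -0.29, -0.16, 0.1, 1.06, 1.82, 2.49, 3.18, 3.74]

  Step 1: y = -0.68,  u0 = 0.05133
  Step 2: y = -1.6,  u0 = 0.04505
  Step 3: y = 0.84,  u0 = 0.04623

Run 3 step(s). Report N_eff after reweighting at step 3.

step 1: w=[0.0000, 0.0000, 0.0001, 0.0335, 0.2821, 0.2804, 0.1950, 0.1456, 0.0632, 0.0002, 0.0000, 0.0000, 0.0000, 0.0000]  mean=-0.4763  Neff=4.4941  idx=[4, 4, 4, 4, 5, 5, 5, 5, 6, 6, 6, 7, 7, 8]
step 2: w=[0.1219, 0.1219, 0.1219, 0.1219, 0.1107, 0.1107, 0.1107, 0.1107, 0.0180, 0.0180, 0.0180, 0.0074, 0.0074, 0.0010]  mean=-0.5951  Neff=9.1329  idx=[0, 0, 1, 2, 2, 3, 3, 4, 5, 5, 6, 7, 7, 10]
step 3: w=[0.0439, 0.0439, 0.0439, 0.0439, 0.0439, 0.0439, 0.0439, 0.0507, 0.0507, 0.0507, 0.0507, 0.0507, 0.0507, 0.3890]  mean=-0.4916  Neff=5.5491  idx=[1, 2, 4, 5, 7, 8, 10, 11, 13, 13, 13, 13, 13, 13]

N_eff = 5.5491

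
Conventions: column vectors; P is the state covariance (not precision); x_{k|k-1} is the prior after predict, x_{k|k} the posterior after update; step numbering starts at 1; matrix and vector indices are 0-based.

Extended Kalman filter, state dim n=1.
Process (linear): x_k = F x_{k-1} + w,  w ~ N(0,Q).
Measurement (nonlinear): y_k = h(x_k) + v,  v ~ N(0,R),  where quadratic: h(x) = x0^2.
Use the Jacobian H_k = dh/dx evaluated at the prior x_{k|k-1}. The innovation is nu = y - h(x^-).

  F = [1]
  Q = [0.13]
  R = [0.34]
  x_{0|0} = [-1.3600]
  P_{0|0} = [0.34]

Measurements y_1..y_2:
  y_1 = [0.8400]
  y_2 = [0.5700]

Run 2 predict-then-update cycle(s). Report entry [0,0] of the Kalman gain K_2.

step 1: x^-=[-1.3600]  P^-=[0.4700]  H_jac=[-2.7200]  S=[3.8172]  K=[-0.3349]  nu=[-1.0096]  x^+=[-1.0219]  P^+=[0.0419]
step 2: x^-=[-1.0219]  P^-=[0.1719]  H_jac=[-2.0438]  S=[1.0579]  K=[-0.3320]  nu=[-0.4742]  x^+=[-0.8644]  P^+=[0.0552]

K[0,0] = -0.3320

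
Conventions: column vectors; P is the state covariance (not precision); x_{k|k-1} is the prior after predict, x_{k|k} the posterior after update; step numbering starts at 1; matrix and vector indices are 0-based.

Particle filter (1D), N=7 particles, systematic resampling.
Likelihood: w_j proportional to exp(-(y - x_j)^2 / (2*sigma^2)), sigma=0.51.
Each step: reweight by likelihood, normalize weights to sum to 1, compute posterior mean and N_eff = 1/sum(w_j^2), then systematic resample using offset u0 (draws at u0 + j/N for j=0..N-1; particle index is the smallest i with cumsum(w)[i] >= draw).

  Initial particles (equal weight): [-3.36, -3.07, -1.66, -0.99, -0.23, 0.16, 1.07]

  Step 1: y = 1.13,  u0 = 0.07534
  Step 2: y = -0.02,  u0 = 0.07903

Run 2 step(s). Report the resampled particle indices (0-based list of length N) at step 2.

resampled_idx = [0, 0, 0, 0, 1, 3, 6]

step 1: w=[0.0000, 0.0000, 0.0000, 0.0001, 0.0241, 0.1382, 0.8376]  mean=0.9126  Neff=1.3866  idx=[5, 6, 6, 6, 6, 6, 6]
step 2: w=[0.6058, 0.0657, 0.0657, 0.0657, 0.0657, 0.0657, 0.0657]  mean=0.5187  Neff=2.5449  idx=[0, 0, 0, 0, 1, 3, 6]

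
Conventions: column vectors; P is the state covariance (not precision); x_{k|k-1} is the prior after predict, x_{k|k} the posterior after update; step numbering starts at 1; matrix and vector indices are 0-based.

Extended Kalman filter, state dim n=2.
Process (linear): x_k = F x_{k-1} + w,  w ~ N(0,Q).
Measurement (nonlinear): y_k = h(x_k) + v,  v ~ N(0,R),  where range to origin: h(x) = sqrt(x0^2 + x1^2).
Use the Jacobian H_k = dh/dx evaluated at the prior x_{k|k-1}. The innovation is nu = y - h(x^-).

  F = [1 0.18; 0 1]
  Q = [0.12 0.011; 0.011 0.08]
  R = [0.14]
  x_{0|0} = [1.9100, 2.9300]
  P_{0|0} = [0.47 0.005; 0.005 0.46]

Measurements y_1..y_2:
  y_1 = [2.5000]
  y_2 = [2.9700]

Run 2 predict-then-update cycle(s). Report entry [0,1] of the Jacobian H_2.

step 1: x^-=[2.4374, 2.9300]  P^-=[0.6067 0.0988; 0.0988 0.5400]  H_jac=[0.6395 0.7688]  S=[0.8044]  K=[0.5768; 0.5946]  nu=[-1.3113]  x^+=[1.6811, 2.1503]  P^+=[0.3391 -0.1771; -0.1771 0.2556]
step 2: x^-=[2.0682, 2.1503]  P^-=[0.4037 -0.1201; -0.1201 0.3356]  H_jac=[0.6932 0.7207]  S=[0.3883]  K=[0.4977; 0.4085]  nu=[-0.0135]  x^+=[2.0615, 2.1448]  P^+=[0.3075 -0.1990; -0.1990 0.2708]

H_jac[0,1] = 0.7207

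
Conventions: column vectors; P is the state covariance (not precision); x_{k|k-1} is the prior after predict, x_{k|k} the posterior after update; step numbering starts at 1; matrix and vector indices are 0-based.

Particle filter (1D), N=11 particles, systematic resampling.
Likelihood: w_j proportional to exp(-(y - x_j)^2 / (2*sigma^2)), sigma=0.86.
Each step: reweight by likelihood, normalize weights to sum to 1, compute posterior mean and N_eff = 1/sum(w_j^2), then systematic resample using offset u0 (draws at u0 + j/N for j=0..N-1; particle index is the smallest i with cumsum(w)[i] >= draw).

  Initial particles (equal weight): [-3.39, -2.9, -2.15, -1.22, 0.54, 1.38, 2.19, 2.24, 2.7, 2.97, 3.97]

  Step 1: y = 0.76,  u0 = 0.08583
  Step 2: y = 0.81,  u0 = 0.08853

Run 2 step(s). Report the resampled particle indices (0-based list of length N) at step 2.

resampled_idx = [0, 1, 2, 2, 3, 4, 5, 6, 6, 7, 10]

step 1: w=[0.0000, 0.0000, 0.0014, 0.0293, 0.4020, 0.3203, 0.1042, 0.0945, 0.0326, 0.0153, 0.0004]  mean=1.1951  Neff=3.4951  idx=[4, 4, 4, 4, 5, 5, 5, 5, 6, 7, 9]
step 2: w=[0.1254, 0.1254, 0.1254, 0.1254, 0.1058, 0.1058, 0.1058, 0.1058, 0.0364, 0.0331, 0.0056]  mean=1.0254  Neff=9.0778  idx=[0, 1, 2, 2, 3, 4, 5, 6, 6, 7, 10]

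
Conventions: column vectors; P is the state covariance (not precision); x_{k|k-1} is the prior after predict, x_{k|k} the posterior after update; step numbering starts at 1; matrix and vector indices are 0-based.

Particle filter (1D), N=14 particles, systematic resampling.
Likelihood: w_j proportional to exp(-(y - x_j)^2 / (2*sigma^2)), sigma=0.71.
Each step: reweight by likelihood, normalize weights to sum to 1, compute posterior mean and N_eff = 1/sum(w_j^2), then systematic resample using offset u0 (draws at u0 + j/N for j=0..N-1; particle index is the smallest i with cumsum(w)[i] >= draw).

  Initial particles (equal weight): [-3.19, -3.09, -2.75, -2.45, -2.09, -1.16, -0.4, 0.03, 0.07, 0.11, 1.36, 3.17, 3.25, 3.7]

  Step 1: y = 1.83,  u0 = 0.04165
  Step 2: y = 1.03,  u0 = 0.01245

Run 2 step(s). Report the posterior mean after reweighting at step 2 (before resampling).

step 1: w=[0.0000, 0.0000, 0.0000, 0.0000, 0.0000, 0.0001, 0.0056, 0.0313, 0.0360, 0.0414, 0.6250, 0.1311, 0.1053, 0.0242]  mean=1.7031  Neff=2.3615  idx=[8, 9, 10, 10, 10, 10, 10, 10, 10, 10, 11, 11, 12, 12]
step 2: w=[0.0498, 0.0537, 0.1115, 0.1115, 0.1115, 0.1115, 0.1115, 0.1115, 0.1115, 0.1115, 0.0013, 0.0013, 0.0009, 0.0009]  mean=1.2370  Neff=9.5394  idx=[0, 1, 2, 3, 3, 4, 5, 5, 6, 6, 7, 8, 8, 9]

post_mean = 1.2370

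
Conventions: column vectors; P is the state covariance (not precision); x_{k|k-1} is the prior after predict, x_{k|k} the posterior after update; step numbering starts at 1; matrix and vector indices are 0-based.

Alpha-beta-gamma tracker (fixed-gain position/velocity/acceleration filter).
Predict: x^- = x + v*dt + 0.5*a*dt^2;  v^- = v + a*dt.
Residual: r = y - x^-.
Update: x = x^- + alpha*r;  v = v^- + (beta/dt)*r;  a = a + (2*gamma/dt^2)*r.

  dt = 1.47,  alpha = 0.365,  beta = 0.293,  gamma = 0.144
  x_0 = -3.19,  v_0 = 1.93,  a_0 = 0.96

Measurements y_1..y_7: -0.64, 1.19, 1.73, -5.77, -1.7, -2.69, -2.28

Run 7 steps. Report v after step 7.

step 1: x_pred=0.6843  r=-1.3243  x^+=0.2010  v^+=3.0772  a^+=0.7835
step 2: x_pred=5.5710  r=-4.3810  x^+=3.9719  v^+=3.3558  a^+=0.1996
step 3: x_pred=9.1206  r=-7.3906  x^+=6.4230  v^+=2.1761  a^+=-0.7854
step 4: x_pred=8.7733  r=-14.5433  x^+=3.4650  v^+=-1.8772  a^+=-2.7237
step 5: x_pred=-2.2373  r=0.5373  x^+=-2.0412  v^+=-5.7739  a^+=-2.6521
step 6: x_pred=-13.3943  r=10.7043  x^+=-9.4872  v^+=-7.5389  a^+=-1.2254
step 7: x_pred=-21.8934  r=19.6134  x^+=-14.7345  v^+=-5.4309  a^+=1.3886

v_post = -5.4309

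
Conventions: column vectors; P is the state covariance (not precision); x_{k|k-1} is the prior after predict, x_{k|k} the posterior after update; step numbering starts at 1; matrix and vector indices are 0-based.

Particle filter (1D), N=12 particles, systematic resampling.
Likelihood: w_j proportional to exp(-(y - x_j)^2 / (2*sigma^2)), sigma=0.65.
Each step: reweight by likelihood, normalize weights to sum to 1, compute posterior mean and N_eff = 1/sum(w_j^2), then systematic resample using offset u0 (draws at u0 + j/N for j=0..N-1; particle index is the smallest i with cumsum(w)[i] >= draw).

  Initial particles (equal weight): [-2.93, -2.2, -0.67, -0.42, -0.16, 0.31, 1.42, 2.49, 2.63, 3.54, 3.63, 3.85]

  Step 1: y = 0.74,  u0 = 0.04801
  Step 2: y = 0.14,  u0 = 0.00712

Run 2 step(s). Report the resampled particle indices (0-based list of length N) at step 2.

resampled_idx = [0, 0, 1, 2, 3, 4, 4, 5, 6, 6, 7, 7]

step 1: w=[0.0000, 0.0000, 0.0452, 0.0966, 0.1821, 0.3816, 0.2748, 0.0127, 0.0069, 0.0000, 0.0000, 0.0000]  mean=0.4585  Neff=3.7610  idx=[3, 3, 4, 4, 5, 5, 5, 5, 6, 6, 6, 6]
step 2: w=[0.0906, 0.0906, 0.1180, 0.1180, 0.1268, 0.1268, 0.1268, 0.1268, 0.0189, 0.0189, 0.0189, 0.0189]  mean=0.1507  Neff=9.0886  idx=[0, 0, 1, 2, 3, 4, 4, 5, 6, 6, 7, 7]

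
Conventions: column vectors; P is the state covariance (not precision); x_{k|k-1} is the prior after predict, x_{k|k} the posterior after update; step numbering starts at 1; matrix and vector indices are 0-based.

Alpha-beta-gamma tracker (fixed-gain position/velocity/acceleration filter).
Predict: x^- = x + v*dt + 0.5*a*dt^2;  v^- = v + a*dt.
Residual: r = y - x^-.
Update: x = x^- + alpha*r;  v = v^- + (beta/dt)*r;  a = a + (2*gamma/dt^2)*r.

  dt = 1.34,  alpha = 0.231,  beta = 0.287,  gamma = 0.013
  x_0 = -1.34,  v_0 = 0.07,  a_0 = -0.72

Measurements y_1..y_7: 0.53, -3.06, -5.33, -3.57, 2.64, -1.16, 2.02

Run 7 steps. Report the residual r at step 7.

resid = 7.7483

step 1: x_pred=-1.8926  r=2.4226  x^+=-1.3330  v^+=-0.3759  a^+=-0.6849
step 2: x_pred=-2.4517  r=-0.6083  x^+=-2.5922  v^+=-1.4240  a^+=-0.6937
step 3: x_pred=-5.1232  r=-0.2068  x^+=-5.1710  v^+=-2.3979  a^+=-0.6967
step 4: x_pred=-9.0097  r=5.4397  x^+=-7.7531  v^+=-2.1665  a^+=-0.6180
step 5: x_pred=-11.2110  r=13.8510  x^+=-8.0114  v^+=-0.0279  a^+=-0.4174
step 6: x_pred=-8.4236  r=7.2636  x^+=-6.7457  v^+=0.9685  a^+=-0.3122
step 7: x_pred=-5.7283  r=7.7483  x^+=-3.9384  v^+=2.2096  a^+=-0.2000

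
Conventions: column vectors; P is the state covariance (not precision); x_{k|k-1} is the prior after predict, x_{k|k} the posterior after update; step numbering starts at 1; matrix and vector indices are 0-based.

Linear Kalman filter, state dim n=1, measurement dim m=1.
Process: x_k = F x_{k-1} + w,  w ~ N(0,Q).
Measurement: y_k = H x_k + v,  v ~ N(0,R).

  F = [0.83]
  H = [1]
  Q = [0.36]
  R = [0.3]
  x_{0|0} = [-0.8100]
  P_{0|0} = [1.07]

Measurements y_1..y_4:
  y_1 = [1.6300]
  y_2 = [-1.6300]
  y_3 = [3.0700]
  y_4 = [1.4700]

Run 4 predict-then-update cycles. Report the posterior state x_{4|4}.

x_post = [1.4439]

step 1: x^-=[-0.6723]  P^-=[1.0971]  S=[1.3971]  K=[0.7853]  nu=[2.3023]  x^+=[1.1356]  P^+=[0.2356]
step 2: x^-=[0.9426]  P^-=[0.5223]  S=[0.8223]  K=[0.6352]  nu=[-2.5726]  x^+=[-0.6914]  P^+=[0.1905]
step 3: x^-=[-0.5739]  P^-=[0.4913]  S=[0.7913]  K=[0.6209]  nu=[3.6439]  x^+=[1.6885]  P^+=[0.1863]
step 4: x^-=[1.4014]  P^-=[0.4883]  S=[0.7883]  K=[0.6194]  nu=[0.0686]  x^+=[1.4439]  P^+=[0.1858]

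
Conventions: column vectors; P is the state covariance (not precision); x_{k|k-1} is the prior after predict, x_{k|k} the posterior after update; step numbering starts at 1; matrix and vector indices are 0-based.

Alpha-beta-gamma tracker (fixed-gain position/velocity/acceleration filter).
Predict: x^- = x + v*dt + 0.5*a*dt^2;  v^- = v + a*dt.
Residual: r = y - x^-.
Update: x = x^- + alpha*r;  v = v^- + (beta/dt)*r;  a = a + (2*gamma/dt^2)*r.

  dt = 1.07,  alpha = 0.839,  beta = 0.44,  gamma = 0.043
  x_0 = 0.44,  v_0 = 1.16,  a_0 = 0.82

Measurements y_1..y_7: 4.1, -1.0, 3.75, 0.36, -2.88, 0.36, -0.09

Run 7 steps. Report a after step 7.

step 1: x_pred=2.1506  r=1.9494  x^+=3.7861  v^+=2.8390  a^+=0.9664
step 2: x_pred=7.3771  r=-8.3771  x^+=0.3487  v^+=0.4283  a^+=0.3372
step 3: x_pred=1.0000  r=2.7500  x^+=3.3073  v^+=1.9199  a^+=0.5437
step 4: x_pred=5.6728  r=-5.3128  x^+=1.2154  v^+=0.3170  a^+=0.1447
step 5: x_pred=1.6374  r=-4.5174  x^+=-2.1527  v^+=-1.3858  a^+=-0.1947
step 6: x_pred=-3.7470  r=4.1070  x^+=-0.3012  v^+=0.0947  a^+=0.1138
step 7: x_pred=-0.1347  r=0.0447  x^+=-0.0972  v^+=0.2349  a^+=0.1172

a_post = 0.1172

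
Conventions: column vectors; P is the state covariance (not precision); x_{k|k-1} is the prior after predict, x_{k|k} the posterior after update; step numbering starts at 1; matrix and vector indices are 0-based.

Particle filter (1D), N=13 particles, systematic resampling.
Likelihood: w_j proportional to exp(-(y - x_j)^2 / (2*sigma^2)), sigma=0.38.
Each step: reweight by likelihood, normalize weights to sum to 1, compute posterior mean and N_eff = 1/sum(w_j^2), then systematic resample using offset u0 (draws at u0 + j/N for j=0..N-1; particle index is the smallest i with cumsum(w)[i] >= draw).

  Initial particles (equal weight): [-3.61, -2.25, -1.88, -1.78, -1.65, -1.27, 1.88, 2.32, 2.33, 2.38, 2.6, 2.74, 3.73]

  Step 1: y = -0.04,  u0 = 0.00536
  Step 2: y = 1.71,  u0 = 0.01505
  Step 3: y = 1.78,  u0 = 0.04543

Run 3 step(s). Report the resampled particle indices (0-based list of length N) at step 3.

resampled_idx = [0, 1, 2, 3, 4, 5, 6, 7, 8, 9, 10, 11, 12]

step 1: w=[0.0000, 0.0000, 0.0015, 0.0051, 0.0231, 0.9698, 0.0005, 0.0000, 0.0000, 0.0000, 0.0000, 0.0000, 0.0000]  mean=-1.2806  Neff=1.0627  idx=[3, 5, 5, 5, 5, 5, 5, 5, 5, 5, 5, 5, 5]
step 2: w=[0.0000, 0.0833, 0.0833, 0.0833, 0.0833, 0.0833, 0.0833, 0.0833, 0.0833, 0.0833, 0.0833, 0.0833, 0.0833]  mean=-1.2700  Neff=12.0000  idx=[1, 2, 3, 3, 4, 5, 6, 7, 8, 9, 10, 11, 12]
step 3: w=[0.0769, 0.0769, 0.0769, 0.0769, 0.0769, 0.0769, 0.0769, 0.0769, 0.0769, 0.0769, 0.0769, 0.0769, 0.0769]  mean=-1.2700  Neff=13.0000  idx=[0, 1, 2, 3, 4, 5, 6, 7, 8, 9, 10, 11, 12]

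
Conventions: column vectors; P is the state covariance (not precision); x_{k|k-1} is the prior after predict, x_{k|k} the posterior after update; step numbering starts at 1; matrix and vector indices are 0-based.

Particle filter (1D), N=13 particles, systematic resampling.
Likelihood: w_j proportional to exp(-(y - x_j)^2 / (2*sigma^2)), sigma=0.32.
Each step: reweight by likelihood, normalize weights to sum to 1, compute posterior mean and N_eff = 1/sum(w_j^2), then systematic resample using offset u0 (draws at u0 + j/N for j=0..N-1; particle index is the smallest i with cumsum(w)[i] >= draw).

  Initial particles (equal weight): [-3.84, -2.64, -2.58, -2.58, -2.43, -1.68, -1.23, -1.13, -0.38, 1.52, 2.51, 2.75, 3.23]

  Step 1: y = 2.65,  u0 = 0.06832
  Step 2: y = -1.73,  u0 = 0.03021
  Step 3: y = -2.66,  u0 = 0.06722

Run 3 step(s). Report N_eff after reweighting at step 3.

N_eff = 13.0000

step 1: w=[0.0000, 0.0000, 0.0000, 0.0000, 0.0000, 0.0000, 0.0000, 0.0000, 0.0000, 0.0010, 0.4419, 0.4631, 0.0941]  mean=2.6879  Neff=2.3892  idx=[10, 10, 10, 10, 10, 11, 11, 11, 11, 11, 11, 12, 12]
step 2: w=[0.2000, 0.2000, 0.2000, 0.2000, 0.2000, 0.0000, 0.0000, 0.0000, 0.0000, 0.0000, 0.0000, 0.0000, 0.0000]  mean=2.5100  Neff=5.0004  idx=[0, 0, 0, 1, 1, 2, 2, 2, 3, 3, 3, 4, 4]
step 3: w=[0.0769, 0.0769, 0.0769, 0.0769, 0.0769, 0.0769, 0.0769, 0.0769, 0.0769, 0.0769, 0.0769, 0.0769, 0.0769]  mean=2.5100  Neff=13.0000  idx=[0, 1, 2, 3, 4, 5, 6, 7, 8, 9, 10, 11, 12]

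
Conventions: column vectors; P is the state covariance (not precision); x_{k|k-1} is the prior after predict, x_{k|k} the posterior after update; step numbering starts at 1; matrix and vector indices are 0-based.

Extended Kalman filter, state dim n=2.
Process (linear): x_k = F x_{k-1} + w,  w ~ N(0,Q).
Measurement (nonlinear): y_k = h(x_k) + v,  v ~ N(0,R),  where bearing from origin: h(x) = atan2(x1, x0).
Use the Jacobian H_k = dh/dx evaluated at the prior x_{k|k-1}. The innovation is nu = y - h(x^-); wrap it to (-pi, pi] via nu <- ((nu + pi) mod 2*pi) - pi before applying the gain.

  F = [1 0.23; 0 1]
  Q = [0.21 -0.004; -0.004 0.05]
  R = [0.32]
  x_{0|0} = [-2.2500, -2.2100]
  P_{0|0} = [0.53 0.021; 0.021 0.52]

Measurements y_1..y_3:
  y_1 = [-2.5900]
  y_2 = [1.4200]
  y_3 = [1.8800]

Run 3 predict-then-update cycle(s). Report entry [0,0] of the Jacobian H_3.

step 1: x^-=[-2.7583, -2.2100]  P^-=[0.7772 0.1366; 0.1366 0.5700]  H_jac=[0.1769 -0.2208]  S=[0.3614]  K=[0.2969; -0.2813]  nu=[-0.1239]  x^+=[-2.7951, -2.1751]  P^+=[0.7453 0.1668; 0.1668 0.5414]
step 2: x^-=[-3.2954, -2.1751]  P^-=[1.0607 0.2873; 0.2873 0.5914]  H_jac=[0.1395 -0.2114]  S=[0.3501]  K=[0.2492; -0.2425]  nu=[-2.3050]  x^+=[-3.8698, -1.6161]  P^+=[1.0389 0.3085; 0.3085 0.5708]
step 3: x^-=[-4.2415, -1.6161]  P^-=[1.4210 0.4358; 0.4358 0.6208]  H_jac=[0.0784 -0.2059]  S=[0.3410]  K=[0.0638; -0.2746]  nu=[-1.6256]  x^+=[-4.3452, -1.1697]  P^+=[1.4196 0.4417; 0.4417 0.5951]

H_jac[0,0] = 0.0784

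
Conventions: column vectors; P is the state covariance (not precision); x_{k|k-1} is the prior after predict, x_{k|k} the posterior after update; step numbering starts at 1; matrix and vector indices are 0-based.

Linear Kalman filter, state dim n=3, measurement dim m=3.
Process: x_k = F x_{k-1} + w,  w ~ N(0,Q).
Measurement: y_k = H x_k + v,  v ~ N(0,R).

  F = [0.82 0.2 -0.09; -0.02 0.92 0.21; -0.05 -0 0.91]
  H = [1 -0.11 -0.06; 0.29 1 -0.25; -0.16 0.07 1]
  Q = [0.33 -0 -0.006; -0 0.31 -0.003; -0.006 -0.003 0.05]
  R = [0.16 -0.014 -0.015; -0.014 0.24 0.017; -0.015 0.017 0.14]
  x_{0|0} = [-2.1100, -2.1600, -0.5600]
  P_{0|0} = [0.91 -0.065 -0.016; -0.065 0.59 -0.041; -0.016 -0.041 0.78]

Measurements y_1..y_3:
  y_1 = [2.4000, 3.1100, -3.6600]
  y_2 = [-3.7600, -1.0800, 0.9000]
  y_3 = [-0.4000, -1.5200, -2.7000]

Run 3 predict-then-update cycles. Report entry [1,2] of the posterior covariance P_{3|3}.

P_post[1,2] = 0.0140

step 1: x^-=[-2.1118, -2.0626, -0.4041]  P^-=[0.9543 0.0290 -0.1260; 0.0290 0.8308 0.1161; -0.1260 0.1161 0.6996]  S=[1.1372 0.2399 -0.3540; 0.2399 1.1719 -0.0756; -0.3540 -0.0756 0.9241]  K=[0.8260 0.1205 0.0269; -0.1593 0.7358 0.1827; 0.1086 -0.0504 0.8252]  nu=[4.2607, 5.6840, -3.4494]  x^+=[1.9995, 0.8106, -3.0743]  P^+=[0.1292 -0.0159 0.0152; -0.0159 0.1926 0.0245; 0.0152 0.0245 0.1138]
step 2: x^-=[2.0784, 0.0602, -2.8976]  P^-=[0.4172 0.0209 -0.0046; 0.0209 0.4880 0.0396; -0.0046 0.0396 0.1431]  S=[0.5801 0.0756 -0.1014; 0.0756 0.7650 0.0305; -0.1014 0.0305 0.3028]  K=[0.6988 0.1182 -0.0086; -0.1217 0.6398 0.1274; 0.0615 -0.0230 0.5073]  nu=[-6.0057, -2.4673, 4.1259]  x^+=[-2.4455, -0.2617, -1.1168]  P^+=[0.1096 -0.0112 0.0086; -0.0112 0.1650 0.0172; 0.0086 0.0172 0.0699]
step 3: x^-=[-1.9571, -0.4264, -0.8941]  P^-=[0.4053 0.0197 -0.0065; 0.0197 0.4597 0.0251; -0.0065 0.0251 0.1074]  S=[0.5680 0.0745 -0.0975; 0.0745 0.7403 0.0233; -0.0975 0.0233 0.2651]  K=[0.6914 0.1185 -0.0200; -0.1217 0.6292 0.1041; 0.0503 -0.0237 0.4361]  nu=[1.4566, -0.7495, -2.0892]  x^+=[-0.9972, -1.2929, -1.7140]  P^+=[0.1084 -0.0113 0.0070; -0.0113 0.1613 0.0140; 0.0070 0.0140 0.0600]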